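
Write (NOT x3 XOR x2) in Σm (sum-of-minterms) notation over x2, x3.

Σm(0, 3) = (NOT x2 AND NOT x3) OR (x2 AND x3)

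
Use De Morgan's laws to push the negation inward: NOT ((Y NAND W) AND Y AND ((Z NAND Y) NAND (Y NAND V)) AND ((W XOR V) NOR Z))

NOT (Y NAND W) OR NOT Y OR NOT ((Z NAND Y) NAND (Y NAND V)) OR NOT ((W XOR V) NOR Z)
De Morgan's: NOT(AND of terms) = OR of negations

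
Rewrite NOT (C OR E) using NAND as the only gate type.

(((C NAND C) NAND (E NAND E)) NAND ((C NAND C) NAND (E NAND E)))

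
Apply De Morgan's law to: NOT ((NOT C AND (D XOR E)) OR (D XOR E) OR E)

NOT (NOT C AND (D XOR E)) AND NOT (D XOR E) AND NOT E
De Morgan's: NOT(OR of terms) = AND of negations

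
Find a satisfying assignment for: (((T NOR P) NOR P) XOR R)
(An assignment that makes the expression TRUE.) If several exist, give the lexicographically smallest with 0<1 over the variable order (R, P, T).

R=0, P=0, T=1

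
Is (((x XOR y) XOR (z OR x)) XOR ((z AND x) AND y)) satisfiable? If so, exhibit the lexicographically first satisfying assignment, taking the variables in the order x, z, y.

x=0, z=0, y=1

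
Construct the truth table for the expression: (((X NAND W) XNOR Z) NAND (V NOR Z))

W | X | V | Z | Output
----------------------
0 | 0 | 0 | 0 | 1
0 | 0 | 0 | 1 | 1
0 | 0 | 1 | 0 | 1
0 | 0 | 1 | 1 | 1
0 | 1 | 0 | 0 | 1
0 | 1 | 0 | 1 | 1
0 | 1 | 1 | 0 | 1
0 | 1 | 1 | 1 | 1
1 | 0 | 0 | 0 | 1
1 | 0 | 0 | 1 | 1
1 | 0 | 1 | 0 | 1
1 | 0 | 1 | 1 | 1
1 | 1 | 0 | 0 | 0
1 | 1 | 0 | 1 | 1
1 | 1 | 1 | 0 | 1
1 | 1 | 1 | 1 | 1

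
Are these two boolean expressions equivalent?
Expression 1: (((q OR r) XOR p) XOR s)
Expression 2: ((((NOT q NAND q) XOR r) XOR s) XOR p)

No. Counterexample: with r=0, q=0, s=0, p=0, Expression 1 = 0 but Expression 2 = 1.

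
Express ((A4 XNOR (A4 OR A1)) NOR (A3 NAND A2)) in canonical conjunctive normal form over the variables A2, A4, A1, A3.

(A2 OR A4 OR A1 OR A3) AND (A2 OR A4 OR A1 OR NOT A3) AND (A2 OR A4 OR NOT A1 OR A3) AND (A2 OR A4 OR NOT A1 OR NOT A3) AND (A2 OR NOT A4 OR A1 OR A3) AND (A2 OR NOT A4 OR A1 OR NOT A3) AND (A2 OR NOT A4 OR NOT A1 OR A3) AND (A2 OR NOT A4 OR NOT A1 OR NOT A3) AND (NOT A2 OR A4 OR A1 OR A3) AND (NOT A2 OR A4 OR A1 OR NOT A3) AND (NOT A2 OR A4 OR NOT A1 OR A3) AND (NOT A2 OR NOT A4 OR A1 OR A3) AND (NOT A2 OR NOT A4 OR A1 OR NOT A3) AND (NOT A2 OR NOT A4 OR NOT A1 OR A3) AND (NOT A2 OR NOT A4 OR NOT A1 OR NOT A3)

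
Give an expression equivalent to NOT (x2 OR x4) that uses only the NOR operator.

(((x2 NOR x4) NOR (x2 NOR x4)) NOR ((x2 NOR x4) NOR (x2 NOR x4)))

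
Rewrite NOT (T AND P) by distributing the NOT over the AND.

NOT T OR NOT P
De Morgan's: NOT(AND of terms) = OR of negations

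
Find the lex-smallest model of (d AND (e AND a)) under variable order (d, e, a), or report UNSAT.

d=1, e=1, a=1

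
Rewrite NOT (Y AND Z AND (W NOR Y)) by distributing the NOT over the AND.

NOT Y OR NOT Z OR NOT (W NOR Y)
De Morgan's: NOT(AND of terms) = OR of negations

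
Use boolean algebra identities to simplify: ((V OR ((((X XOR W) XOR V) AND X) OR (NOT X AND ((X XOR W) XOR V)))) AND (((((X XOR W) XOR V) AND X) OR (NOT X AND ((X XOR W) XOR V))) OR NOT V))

By distribution ((E OR v) AND (E OR NOT v) = E) then distribution ((E AND v) OR (E AND NOT v) = E):
= ((X XOR W) XOR V)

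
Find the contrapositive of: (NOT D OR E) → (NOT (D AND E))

Contrapositive: (D AND E) → NOT (NOT D OR E)
Note: A statement and its contrapositive are logically equivalent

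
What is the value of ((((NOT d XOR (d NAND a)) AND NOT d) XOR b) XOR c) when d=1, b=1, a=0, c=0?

Substituting: ((((NOT 1 XOR (1 NAND 0)) AND NOT 1) XOR 1) XOR 0)
= 1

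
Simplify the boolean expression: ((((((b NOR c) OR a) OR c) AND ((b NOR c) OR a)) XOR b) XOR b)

By XOR self-cancellation ((E XOR v) XOR v = E) then absorption (E AND (E OR v) = E):
= ((b NOR c) OR a)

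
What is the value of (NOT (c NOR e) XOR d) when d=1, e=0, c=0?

Substituting: (NOT (0 NOR 0) XOR 1)
= 1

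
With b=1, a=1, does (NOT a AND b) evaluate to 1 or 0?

Substituting: (NOT 1 AND 1)
= 0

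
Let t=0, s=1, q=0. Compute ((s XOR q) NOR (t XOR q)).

Substituting: ((1 XOR 0) NOR (0 XOR 0))
= 0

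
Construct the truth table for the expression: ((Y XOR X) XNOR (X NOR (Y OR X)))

Y | X | Output
--------------
0 | 0 | 0
0 | 1 | 0
1 | 0 | 0
1 | 1 | 1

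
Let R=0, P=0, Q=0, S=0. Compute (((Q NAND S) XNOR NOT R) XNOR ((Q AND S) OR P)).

Substituting: (((0 NAND 0) XNOR NOT 0) XNOR ((0 AND 0) OR 0))
= 0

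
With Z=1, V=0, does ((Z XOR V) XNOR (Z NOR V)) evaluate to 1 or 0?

Substituting: ((1 XOR 0) XNOR (1 NOR 0))
= 0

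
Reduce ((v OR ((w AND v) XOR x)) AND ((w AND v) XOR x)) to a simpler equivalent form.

By absorption (E AND (E OR v) = E):
= ((w AND v) XOR x)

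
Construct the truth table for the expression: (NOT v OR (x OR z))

x | z | v | Output
------------------
0 | 0 | 0 | 1
0 | 0 | 1 | 0
0 | 1 | 0 | 1
0 | 1 | 1 | 1
1 | 0 | 0 | 1
1 | 0 | 1 | 1
1 | 1 | 0 | 1
1 | 1 | 1 | 1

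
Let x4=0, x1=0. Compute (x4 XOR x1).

Substituting: (0 XOR 0)
= 0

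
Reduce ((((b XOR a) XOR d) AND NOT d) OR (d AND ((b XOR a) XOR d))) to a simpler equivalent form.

By distribution ((E AND v) OR (E AND NOT v) = E):
= ((b XOR a) XOR d)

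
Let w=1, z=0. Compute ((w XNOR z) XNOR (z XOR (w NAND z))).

Substituting: ((1 XNOR 0) XNOR (0 XOR (1 NAND 0)))
= 0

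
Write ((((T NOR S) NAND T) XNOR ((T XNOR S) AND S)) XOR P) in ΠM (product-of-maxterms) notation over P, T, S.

ΠM(0, 1, 2, 7) = (P OR T OR S) AND (P OR T OR NOT S) AND (P OR NOT T OR S) AND (NOT P OR NOT T OR NOT S)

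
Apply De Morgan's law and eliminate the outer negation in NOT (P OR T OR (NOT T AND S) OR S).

NOT P AND NOT T AND NOT (NOT T AND S) AND NOT S
De Morgan's: NOT(OR of terms) = AND of negations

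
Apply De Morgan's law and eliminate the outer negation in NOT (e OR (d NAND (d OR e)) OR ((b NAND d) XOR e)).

NOT e AND NOT (d NAND (d OR e)) AND NOT ((b NAND d) XOR e)
De Morgan's: NOT(OR of terms) = AND of negations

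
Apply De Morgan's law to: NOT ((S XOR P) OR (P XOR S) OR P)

NOT (S XOR P) AND NOT (P XOR S) AND NOT P
De Morgan's: NOT(OR of terms) = AND of negations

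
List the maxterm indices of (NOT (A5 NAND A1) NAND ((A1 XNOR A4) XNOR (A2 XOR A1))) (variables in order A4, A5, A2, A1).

ΠM(7, 13) = (A4 OR NOT A5 OR NOT A2 OR NOT A1) AND (NOT A4 OR NOT A5 OR A2 OR NOT A1)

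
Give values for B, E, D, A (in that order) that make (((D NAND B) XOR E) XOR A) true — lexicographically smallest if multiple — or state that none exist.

B=0, E=0, D=0, A=0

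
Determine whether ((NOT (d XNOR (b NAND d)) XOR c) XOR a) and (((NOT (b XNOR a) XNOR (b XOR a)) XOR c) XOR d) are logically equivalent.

No. Counterexample: with c=0, b=0, a=1, d=0, Expression 1 = 0 but Expression 2 = 1.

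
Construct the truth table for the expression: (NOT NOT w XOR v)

w | v | Output
--------------
0 | 0 | 0
0 | 1 | 1
1 | 0 | 1
1 | 1 | 0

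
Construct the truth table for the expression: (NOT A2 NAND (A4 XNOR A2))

A2 | A4 | Output
----------------
0 | 0 | 0
0 | 1 | 1
1 | 0 | 1
1 | 1 | 1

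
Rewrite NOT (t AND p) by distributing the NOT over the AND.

NOT t OR NOT p
De Morgan's: NOT(AND of terms) = OR of negations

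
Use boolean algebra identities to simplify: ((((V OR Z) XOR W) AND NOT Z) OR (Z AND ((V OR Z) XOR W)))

By distribution ((E AND v) OR (E AND NOT v) = E):
= ((V OR Z) XOR W)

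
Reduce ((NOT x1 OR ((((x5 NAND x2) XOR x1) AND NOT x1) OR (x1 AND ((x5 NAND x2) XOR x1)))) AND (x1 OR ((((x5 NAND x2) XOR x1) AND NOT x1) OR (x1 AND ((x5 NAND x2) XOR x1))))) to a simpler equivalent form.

By distribution ((E OR v) AND (E OR NOT v) = E) then distribution ((E AND v) OR (E AND NOT v) = E):
= ((x5 NAND x2) XOR x1)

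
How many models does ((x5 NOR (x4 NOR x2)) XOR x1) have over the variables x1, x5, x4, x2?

Satisfying assignments: (0,0,0,1), (0,0,1,0), (0,0,1,1), (1,0,0,0), (1,1,0,0), (1,1,0,1), (1,1,1,0), (1,1,1,1)
Count: 8 out of 16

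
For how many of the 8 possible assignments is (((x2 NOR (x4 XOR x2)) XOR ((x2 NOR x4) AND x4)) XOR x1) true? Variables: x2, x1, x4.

Satisfying assignments: (0,0,0), (0,1,1), (1,1,0), (1,1,1)
Count: 4 out of 8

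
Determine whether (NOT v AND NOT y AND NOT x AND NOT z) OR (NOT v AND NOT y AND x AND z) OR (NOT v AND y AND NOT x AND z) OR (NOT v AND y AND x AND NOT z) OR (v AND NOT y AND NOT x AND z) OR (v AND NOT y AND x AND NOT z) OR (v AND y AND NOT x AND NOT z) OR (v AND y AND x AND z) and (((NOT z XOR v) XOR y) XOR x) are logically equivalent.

Yes, they are equivalent — the two output columns agree on all 16 assignments:
v | y | x | z | Expression 1 | Expression 2
-------------------------------------------
0 | 0 | 0 | 0 | 1 | 1
0 | 0 | 0 | 1 | 0 | 0
0 | 0 | 1 | 0 | 0 | 0
0 | 0 | 1 | 1 | 1 | 1
0 | 1 | 0 | 0 | 0 | 0
0 | 1 | 0 | 1 | 1 | 1
0 | 1 | 1 | 0 | 1 | 1
0 | 1 | 1 | 1 | 0 | 0
1 | 0 | 0 | 0 | 0 | 0
1 | 0 | 0 | 1 | 1 | 1
1 | 0 | 1 | 0 | 1 | 1
1 | 0 | 1 | 1 | 0 | 0
1 | 1 | 0 | 0 | 1 | 1
1 | 1 | 0 | 1 | 0 | 0
1 | 1 | 1 | 0 | 0 | 0
1 | 1 | 1 | 1 | 1 | 1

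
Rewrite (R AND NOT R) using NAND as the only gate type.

((R NAND (R NAND R)) NAND (R NAND (R NAND R)))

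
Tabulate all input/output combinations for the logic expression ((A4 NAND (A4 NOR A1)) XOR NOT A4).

A4 | A1 | Output
----------------
0 | 0 | 0
0 | 1 | 0
1 | 0 | 1
1 | 1 | 1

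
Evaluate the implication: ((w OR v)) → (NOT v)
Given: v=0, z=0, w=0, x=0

Antecedent ((w OR v)) = 0; consequent (NOT v) = 1.
0 → 1 = 1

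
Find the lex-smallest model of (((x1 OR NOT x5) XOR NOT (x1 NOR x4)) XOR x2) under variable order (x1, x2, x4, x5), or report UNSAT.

x1=0, x2=0, x4=0, x5=0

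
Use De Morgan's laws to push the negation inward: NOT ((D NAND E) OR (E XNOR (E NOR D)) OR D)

NOT (D NAND E) AND NOT (E XNOR (E NOR D)) AND NOT D
De Morgan's: NOT(OR of terms) = AND of negations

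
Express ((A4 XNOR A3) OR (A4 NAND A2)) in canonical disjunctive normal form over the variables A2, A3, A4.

(NOT A2 AND NOT A3 AND NOT A4) OR (NOT A2 AND NOT A3 AND A4) OR (NOT A2 AND A3 AND NOT A4) OR (NOT A2 AND A3 AND A4) OR (A2 AND NOT A3 AND NOT A4) OR (A2 AND A3 AND NOT A4) OR (A2 AND A3 AND A4)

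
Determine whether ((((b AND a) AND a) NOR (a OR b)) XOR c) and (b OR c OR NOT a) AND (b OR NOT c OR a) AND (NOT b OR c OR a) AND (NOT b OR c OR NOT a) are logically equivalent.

Yes, they are equivalent — the two output columns agree on all 8 assignments:
b | c | a | Expression 1 | Expression 2
---------------------------------------
0 | 0 | 0 | 1 | 1
0 | 0 | 1 | 0 | 0
0 | 1 | 0 | 0 | 0
0 | 1 | 1 | 1 | 1
1 | 0 | 0 | 0 | 0
1 | 0 | 1 | 0 | 0
1 | 1 | 0 | 1 | 1
1 | 1 | 1 | 1 | 1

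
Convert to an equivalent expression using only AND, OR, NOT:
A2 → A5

NOT A2 OR A5
(Implication elimination: A → B = NOT A OR B)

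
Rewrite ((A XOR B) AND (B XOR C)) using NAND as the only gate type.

((((A NAND (A NAND B)) NAND (B NAND (A NAND B))) NAND ((B NAND (B NAND C)) NAND (C NAND (B NAND C)))) NAND (((A NAND (A NAND B)) NAND (B NAND (A NAND B))) NAND ((B NAND (B NAND C)) NAND (C NAND (B NAND C)))))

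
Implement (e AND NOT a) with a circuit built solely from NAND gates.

((e NAND (a NAND a)) NAND (e NAND (a NAND a)))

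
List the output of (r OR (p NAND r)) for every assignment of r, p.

r | p | Output
--------------
0 | 0 | 1
0 | 1 | 1
1 | 0 | 1
1 | 1 | 1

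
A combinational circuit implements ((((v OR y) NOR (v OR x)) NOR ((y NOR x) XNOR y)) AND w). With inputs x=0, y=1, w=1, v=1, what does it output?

Substituting: ((((1 OR 1) NOR (1 OR 0)) NOR ((1 NOR 0) XNOR 1)) AND 1)
= 1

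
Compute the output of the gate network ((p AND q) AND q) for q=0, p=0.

Substituting: ((0 AND 0) AND 0)
= 0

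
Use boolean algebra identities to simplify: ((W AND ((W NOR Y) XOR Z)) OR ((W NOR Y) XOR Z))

By absorption (E OR (E AND v) = E):
= ((W NOR Y) XOR Z)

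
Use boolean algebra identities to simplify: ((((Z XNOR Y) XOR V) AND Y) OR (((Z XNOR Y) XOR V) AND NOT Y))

By distribution ((E AND v) OR (E AND NOT v) = E):
= ((Z XNOR Y) XOR V)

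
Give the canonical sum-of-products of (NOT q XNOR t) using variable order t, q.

Σm(1, 2) = (NOT t AND q) OR (t AND NOT q)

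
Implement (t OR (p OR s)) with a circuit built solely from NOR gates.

((t NOR ((p NOR s) NOR (p NOR s))) NOR (t NOR ((p NOR s) NOR (p NOR s))))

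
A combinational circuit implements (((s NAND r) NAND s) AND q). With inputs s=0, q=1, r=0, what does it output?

Substituting: (((0 NAND 0) NAND 0) AND 1)
= 1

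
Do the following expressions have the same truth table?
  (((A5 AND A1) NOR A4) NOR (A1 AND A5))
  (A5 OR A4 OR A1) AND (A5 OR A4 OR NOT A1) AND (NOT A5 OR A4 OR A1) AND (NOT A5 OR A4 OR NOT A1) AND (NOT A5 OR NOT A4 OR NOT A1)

Yes, they are equivalent — the two output columns agree on all 8 assignments:
A5 | A4 | A1 | Expression 1 | Expression 2
------------------------------------------
0 | 0 | 0 | 0 | 0
0 | 0 | 1 | 0 | 0
0 | 1 | 0 | 1 | 1
0 | 1 | 1 | 1 | 1
1 | 0 | 0 | 0 | 0
1 | 0 | 1 | 0 | 0
1 | 1 | 0 | 1 | 1
1 | 1 | 1 | 0 | 0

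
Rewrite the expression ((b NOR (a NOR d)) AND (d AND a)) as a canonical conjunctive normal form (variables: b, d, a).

(b OR d OR a) AND (b OR d OR NOT a) AND (b OR NOT d OR a) AND (NOT b OR d OR a) AND (NOT b OR d OR NOT a) AND (NOT b OR NOT d OR a) AND (NOT b OR NOT d OR NOT a)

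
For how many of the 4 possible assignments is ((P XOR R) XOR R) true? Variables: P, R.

Satisfying assignments: (1,0), (1,1)
Count: 2 out of 4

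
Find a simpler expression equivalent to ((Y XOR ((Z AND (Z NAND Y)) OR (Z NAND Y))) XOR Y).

By XOR self-cancellation ((E XOR v) XOR v = E) then absorption (E OR (E AND v) = E):
= (Z NAND Y)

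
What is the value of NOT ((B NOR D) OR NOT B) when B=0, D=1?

Substituting: NOT ((0 NOR 1) OR NOT 0)
= 0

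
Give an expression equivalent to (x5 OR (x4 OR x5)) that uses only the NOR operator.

((x5 NOR ((x4 NOR x5) NOR (x4 NOR x5))) NOR (x5 NOR ((x4 NOR x5) NOR (x4 NOR x5))))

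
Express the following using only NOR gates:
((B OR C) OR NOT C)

((((B NOR C) NOR (B NOR C)) NOR (C NOR C)) NOR (((B NOR C) NOR (B NOR C)) NOR (C NOR C)))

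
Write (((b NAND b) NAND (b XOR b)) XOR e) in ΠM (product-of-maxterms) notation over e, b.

ΠM(2, 3) = (NOT e OR b) AND (NOT e OR NOT b)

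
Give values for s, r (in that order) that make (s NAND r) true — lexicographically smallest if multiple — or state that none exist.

s=0, r=0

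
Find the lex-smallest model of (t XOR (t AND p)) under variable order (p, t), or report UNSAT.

p=0, t=1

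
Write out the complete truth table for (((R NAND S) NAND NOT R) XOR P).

P | S | R | Output
------------------
0 | 0 | 0 | 0
0 | 0 | 1 | 1
0 | 1 | 0 | 0
0 | 1 | 1 | 1
1 | 0 | 0 | 1
1 | 0 | 1 | 0
1 | 1 | 0 | 1
1 | 1 | 1 | 0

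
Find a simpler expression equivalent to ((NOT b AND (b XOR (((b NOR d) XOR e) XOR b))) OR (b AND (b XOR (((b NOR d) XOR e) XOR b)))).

By distribution ((E AND v) OR (E AND NOT v) = E) then XOR self-cancellation ((E XOR v) XOR v = E):
= ((b NOR d) XOR e)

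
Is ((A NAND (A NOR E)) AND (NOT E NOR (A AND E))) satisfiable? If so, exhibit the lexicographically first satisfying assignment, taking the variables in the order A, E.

A=0, E=1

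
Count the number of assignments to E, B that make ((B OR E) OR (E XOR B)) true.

Satisfying assignments: (0,1), (1,0), (1,1)
Count: 3 out of 4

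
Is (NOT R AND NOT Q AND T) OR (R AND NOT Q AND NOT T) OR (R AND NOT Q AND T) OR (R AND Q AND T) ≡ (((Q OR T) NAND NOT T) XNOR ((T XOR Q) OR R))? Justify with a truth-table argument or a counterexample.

Yes, they are equivalent — the two output columns agree on all 8 assignments:
R | Q | T | Expression 1 | Expression 2
---------------------------------------
0 | 0 | 0 | 0 | 0
0 | 0 | 1 | 1 | 1
0 | 1 | 0 | 0 | 0
0 | 1 | 1 | 0 | 0
1 | 0 | 0 | 1 | 1
1 | 0 | 1 | 1 | 1
1 | 1 | 0 | 0 | 0
1 | 1 | 1 | 1 | 1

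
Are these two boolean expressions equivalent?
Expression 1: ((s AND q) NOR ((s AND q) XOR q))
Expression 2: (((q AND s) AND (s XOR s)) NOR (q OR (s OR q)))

No. Counterexample: with q=0, s=1, Expression 1 = 1 but Expression 2 = 0.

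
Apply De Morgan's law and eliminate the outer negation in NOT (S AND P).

NOT S OR NOT P
De Morgan's: NOT(AND of terms) = OR of negations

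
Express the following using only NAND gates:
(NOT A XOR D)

(((A NAND A) NAND ((A NAND A) NAND D)) NAND (D NAND ((A NAND A) NAND D)))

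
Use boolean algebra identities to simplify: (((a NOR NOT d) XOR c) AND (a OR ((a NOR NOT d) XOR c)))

By absorption (E AND (E OR v) = E):
= ((a NOR NOT d) XOR c)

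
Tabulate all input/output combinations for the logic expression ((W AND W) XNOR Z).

Z | W | Output
--------------
0 | 0 | 1
0 | 1 | 0
1 | 0 | 0
1 | 1 | 1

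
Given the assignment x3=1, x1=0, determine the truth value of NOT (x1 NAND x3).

Substituting: NOT (0 NAND 1)
= 0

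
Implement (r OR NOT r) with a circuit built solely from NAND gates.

((r NAND r) NAND ((r NAND r) NAND (r NAND r)))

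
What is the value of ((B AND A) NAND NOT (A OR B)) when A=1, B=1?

Substituting: ((1 AND 1) NAND NOT (1 OR 1))
= 1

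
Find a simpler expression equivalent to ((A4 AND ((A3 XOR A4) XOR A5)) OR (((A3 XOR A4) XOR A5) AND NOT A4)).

By distribution ((E AND v) OR (E AND NOT v) = E):
= ((A3 XOR A4) XOR A5)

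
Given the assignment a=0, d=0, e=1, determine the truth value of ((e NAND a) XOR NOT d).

Substituting: ((1 NAND 0) XOR NOT 0)
= 0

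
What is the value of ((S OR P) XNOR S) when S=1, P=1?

Substituting: ((1 OR 1) XNOR 1)
= 1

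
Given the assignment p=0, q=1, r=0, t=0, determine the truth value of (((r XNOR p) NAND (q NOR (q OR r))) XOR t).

Substituting: (((0 XNOR 0) NAND (1 NOR (1 OR 0))) XOR 0)
= 1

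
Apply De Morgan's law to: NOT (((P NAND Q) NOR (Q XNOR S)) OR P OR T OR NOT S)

NOT ((P NAND Q) NOR (Q XNOR S)) AND NOT P AND NOT T AND S
De Morgan's: NOT(OR of terms) = AND of negations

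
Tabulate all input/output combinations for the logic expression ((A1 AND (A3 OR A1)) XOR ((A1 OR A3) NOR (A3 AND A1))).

A3 | A1 | Output
----------------
0 | 0 | 1
0 | 1 | 1
1 | 0 | 0
1 | 1 | 1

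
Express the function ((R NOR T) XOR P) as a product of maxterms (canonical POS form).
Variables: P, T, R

ΠM(1, 2, 3, 4) = (P OR T OR NOT R) AND (P OR NOT T OR R) AND (P OR NOT T OR NOT R) AND (NOT P OR T OR R)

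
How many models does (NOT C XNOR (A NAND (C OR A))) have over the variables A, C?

Satisfying assignments: (0,0), (1,1)
Count: 2 out of 4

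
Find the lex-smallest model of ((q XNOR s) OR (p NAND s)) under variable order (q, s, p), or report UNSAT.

q=0, s=0, p=0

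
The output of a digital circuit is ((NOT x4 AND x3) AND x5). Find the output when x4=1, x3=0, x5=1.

Substituting: ((NOT 1 AND 0) AND 1)
= 0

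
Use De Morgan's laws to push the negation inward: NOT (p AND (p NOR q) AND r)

NOT p OR NOT (p NOR q) OR NOT r
De Morgan's: NOT(AND of terms) = OR of negations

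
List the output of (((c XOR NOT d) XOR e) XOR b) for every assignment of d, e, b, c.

d | e | b | c | Output
----------------------
0 | 0 | 0 | 0 | 1
0 | 0 | 0 | 1 | 0
0 | 0 | 1 | 0 | 0
0 | 0 | 1 | 1 | 1
0 | 1 | 0 | 0 | 0
0 | 1 | 0 | 1 | 1
0 | 1 | 1 | 0 | 1
0 | 1 | 1 | 1 | 0
1 | 0 | 0 | 0 | 0
1 | 0 | 0 | 1 | 1
1 | 0 | 1 | 0 | 1
1 | 0 | 1 | 1 | 0
1 | 1 | 0 | 0 | 1
1 | 1 | 0 | 1 | 0
1 | 1 | 1 | 0 | 0
1 | 1 | 1 | 1 | 1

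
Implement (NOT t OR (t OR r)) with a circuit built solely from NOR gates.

(((t NOR t) NOR ((t NOR r) NOR (t NOR r))) NOR ((t NOR t) NOR ((t NOR r) NOR (t NOR r))))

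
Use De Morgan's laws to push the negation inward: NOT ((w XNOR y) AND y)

NOT (w XNOR y) OR NOT y
De Morgan's: NOT(AND of terms) = OR of negations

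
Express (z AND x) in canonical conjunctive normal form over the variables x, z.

(x OR z) AND (x OR NOT z) AND (NOT x OR z)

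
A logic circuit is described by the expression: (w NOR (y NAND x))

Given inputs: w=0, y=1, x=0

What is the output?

Substituting: (0 NOR (1 NAND 0))
= 0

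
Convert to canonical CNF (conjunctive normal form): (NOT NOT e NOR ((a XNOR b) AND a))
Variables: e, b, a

(e OR NOT b OR NOT a) AND (NOT e OR b OR a) AND (NOT e OR b OR NOT a) AND (NOT e OR NOT b OR a) AND (NOT e OR NOT b OR NOT a)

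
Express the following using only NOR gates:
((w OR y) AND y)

((((w NOR y) NOR (w NOR y)) NOR ((w NOR y) NOR (w NOR y))) NOR (y NOR y))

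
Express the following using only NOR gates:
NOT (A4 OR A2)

(((A4 NOR A2) NOR (A4 NOR A2)) NOR ((A4 NOR A2) NOR (A4 NOR A2)))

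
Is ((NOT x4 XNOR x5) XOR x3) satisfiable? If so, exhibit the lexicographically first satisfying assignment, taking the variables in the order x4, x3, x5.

x4=0, x3=0, x5=1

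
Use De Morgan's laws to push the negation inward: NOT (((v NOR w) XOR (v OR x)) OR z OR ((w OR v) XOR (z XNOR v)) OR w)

NOT ((v NOR w) XOR (v OR x)) AND NOT z AND NOT ((w OR v) XOR (z XNOR v)) AND NOT w
De Morgan's: NOT(OR of terms) = AND of negations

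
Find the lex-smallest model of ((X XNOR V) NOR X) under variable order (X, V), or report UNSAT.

X=0, V=1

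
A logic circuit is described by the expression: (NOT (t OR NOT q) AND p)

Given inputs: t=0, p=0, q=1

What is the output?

Substituting: (NOT (0 OR NOT 1) AND 0)
= 0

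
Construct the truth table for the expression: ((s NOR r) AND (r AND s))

r | s | Output
--------------
0 | 0 | 0
0 | 1 | 0
1 | 0 | 0
1 | 1 | 0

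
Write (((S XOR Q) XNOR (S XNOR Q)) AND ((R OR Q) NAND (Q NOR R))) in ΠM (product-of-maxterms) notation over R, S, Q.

ΠM(0, 1, 2, 3, 4, 5, 6, 7) = (R OR S OR Q) AND (R OR S OR NOT Q) AND (R OR NOT S OR Q) AND (R OR NOT S OR NOT Q) AND (NOT R OR S OR Q) AND (NOT R OR S OR NOT Q) AND (NOT R OR NOT S OR Q) AND (NOT R OR NOT S OR NOT Q)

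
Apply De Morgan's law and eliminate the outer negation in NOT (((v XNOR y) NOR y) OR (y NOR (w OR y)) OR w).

NOT ((v XNOR y) NOR y) AND NOT (y NOR (w OR y)) AND NOT w
De Morgan's: NOT(OR of terms) = AND of negations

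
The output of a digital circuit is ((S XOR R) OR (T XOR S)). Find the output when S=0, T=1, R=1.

Substituting: ((0 XOR 1) OR (1 XOR 0))
= 1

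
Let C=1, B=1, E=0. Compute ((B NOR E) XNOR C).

Substituting: ((1 NOR 0) XNOR 1)
= 0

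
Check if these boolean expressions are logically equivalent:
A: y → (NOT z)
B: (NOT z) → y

No, Converse is not equivalent to original (counterexample: z=0, y=0, v=0)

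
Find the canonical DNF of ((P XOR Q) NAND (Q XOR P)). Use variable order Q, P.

(NOT Q AND NOT P) OR (Q AND P)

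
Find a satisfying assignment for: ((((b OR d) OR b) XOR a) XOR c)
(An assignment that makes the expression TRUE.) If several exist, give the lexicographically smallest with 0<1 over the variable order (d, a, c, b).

d=0, a=0, c=0, b=1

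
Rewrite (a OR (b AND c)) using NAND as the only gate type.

((a NAND a) NAND (((b NAND c) NAND (b NAND c)) NAND ((b NAND c) NAND (b NAND c))))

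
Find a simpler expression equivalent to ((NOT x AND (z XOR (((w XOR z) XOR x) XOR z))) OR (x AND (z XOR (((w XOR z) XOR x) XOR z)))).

By distribution ((E AND v) OR (E AND NOT v) = E) then XOR self-cancellation ((E XOR v) XOR v = E):
= ((w XOR z) XOR x)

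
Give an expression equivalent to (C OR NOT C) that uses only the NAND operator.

((C NAND C) NAND ((C NAND C) NAND (C NAND C)))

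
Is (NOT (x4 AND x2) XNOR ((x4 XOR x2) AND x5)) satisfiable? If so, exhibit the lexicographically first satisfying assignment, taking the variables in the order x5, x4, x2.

x5=0, x4=1, x2=1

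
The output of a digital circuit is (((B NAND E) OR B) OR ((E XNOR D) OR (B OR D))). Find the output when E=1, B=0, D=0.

Substituting: (((0 NAND 1) OR 0) OR ((1 XNOR 0) OR (0 OR 0)))
= 1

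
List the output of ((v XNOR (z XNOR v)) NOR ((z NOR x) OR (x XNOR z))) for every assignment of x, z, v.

x | z | v | Output
------------------
0 | 0 | 0 | 0
0 | 0 | 1 | 0
0 | 1 | 0 | 0
0 | 1 | 1 | 0
1 | 0 | 0 | 1
1 | 0 | 1 | 1
1 | 1 | 0 | 0
1 | 1 | 1 | 0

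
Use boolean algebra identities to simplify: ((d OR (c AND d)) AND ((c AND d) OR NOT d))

By distribution ((E OR v) AND (E OR NOT v) = E):
= (c AND d)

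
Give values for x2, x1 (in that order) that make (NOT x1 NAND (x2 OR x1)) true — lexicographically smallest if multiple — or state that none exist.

x2=0, x1=0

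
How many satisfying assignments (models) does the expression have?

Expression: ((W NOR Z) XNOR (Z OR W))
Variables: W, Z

No assignment satisfies the expression.
Count: 0 out of 4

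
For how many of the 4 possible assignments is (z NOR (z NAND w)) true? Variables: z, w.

No assignment satisfies the expression.
Count: 0 out of 4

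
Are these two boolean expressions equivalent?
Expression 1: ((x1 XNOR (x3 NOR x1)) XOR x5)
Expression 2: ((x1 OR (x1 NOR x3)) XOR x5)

No. Counterexample: with x5=0, x1=0, x3=0, Expression 1 = 0 but Expression 2 = 1.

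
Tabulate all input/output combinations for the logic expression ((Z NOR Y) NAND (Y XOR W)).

Y | Z | W | Output
------------------
0 | 0 | 0 | 1
0 | 0 | 1 | 0
0 | 1 | 0 | 1
0 | 1 | 1 | 1
1 | 0 | 0 | 1
1 | 0 | 1 | 1
1 | 1 | 0 | 1
1 | 1 | 1 | 1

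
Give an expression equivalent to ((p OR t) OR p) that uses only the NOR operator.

((((p NOR t) NOR (p NOR t)) NOR p) NOR (((p NOR t) NOR (p NOR t)) NOR p))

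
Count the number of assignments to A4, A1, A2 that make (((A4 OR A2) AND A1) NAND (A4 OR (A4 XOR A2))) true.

Satisfying assignments: (0,0,0), (0,0,1), (0,1,0), (1,0,0), (1,0,1)
Count: 5 out of 8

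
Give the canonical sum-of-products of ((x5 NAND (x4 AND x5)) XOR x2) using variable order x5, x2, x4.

Σm(0, 1, 4, 7) = (NOT x5 AND NOT x2 AND NOT x4) OR (NOT x5 AND NOT x2 AND x4) OR (x5 AND NOT x2 AND NOT x4) OR (x5 AND x2 AND x4)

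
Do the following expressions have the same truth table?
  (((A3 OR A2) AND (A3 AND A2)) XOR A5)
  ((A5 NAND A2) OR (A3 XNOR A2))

No. Counterexample: with A2=0, A3=0, A5=0, Expression 1 = 0 but Expression 2 = 1.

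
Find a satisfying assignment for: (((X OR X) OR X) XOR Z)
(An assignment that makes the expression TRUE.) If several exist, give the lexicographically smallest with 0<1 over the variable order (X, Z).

X=0, Z=1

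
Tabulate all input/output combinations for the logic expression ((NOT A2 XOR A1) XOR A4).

A2 | A1 | A4 | Output
---------------------
0 | 0 | 0 | 1
0 | 0 | 1 | 0
0 | 1 | 0 | 0
0 | 1 | 1 | 1
1 | 0 | 0 | 0
1 | 0 | 1 | 1
1 | 1 | 0 | 1
1 | 1 | 1 | 0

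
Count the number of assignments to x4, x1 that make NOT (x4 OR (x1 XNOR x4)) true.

Satisfying assignments: (0,1)
Count: 1 out of 4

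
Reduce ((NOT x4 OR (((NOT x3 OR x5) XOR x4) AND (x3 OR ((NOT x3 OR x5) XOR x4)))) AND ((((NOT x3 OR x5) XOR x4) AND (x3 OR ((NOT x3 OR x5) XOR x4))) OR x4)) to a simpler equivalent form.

By distribution ((E OR v) AND (E OR NOT v) = E) then absorption (E AND (E OR v) = E):
= ((NOT x3 OR x5) XOR x4)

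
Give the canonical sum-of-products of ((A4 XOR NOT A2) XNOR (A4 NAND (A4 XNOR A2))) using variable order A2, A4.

Σm(0) = (NOT A2 AND NOT A4)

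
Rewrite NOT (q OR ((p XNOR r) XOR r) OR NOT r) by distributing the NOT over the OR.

NOT q AND NOT ((p XNOR r) XOR r) AND r
De Morgan's: NOT(OR of terms) = AND of negations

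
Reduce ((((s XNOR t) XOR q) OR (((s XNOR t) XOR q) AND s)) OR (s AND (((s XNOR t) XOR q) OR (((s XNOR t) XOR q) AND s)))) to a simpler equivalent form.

By absorption (E OR (E AND v) = E) then absorption (E OR (E AND v) = E):
= ((s XNOR t) XOR q)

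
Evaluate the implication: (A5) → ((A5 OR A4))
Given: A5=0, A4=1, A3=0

Antecedent (A5) = 0; consequent ((A5 OR A4)) = 1.
0 → 1 = 1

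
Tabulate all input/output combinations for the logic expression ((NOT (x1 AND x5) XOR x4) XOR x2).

x1 | x4 | x5 | x2 | Output
--------------------------
0 | 0 | 0 | 0 | 1
0 | 0 | 0 | 1 | 0
0 | 0 | 1 | 0 | 1
0 | 0 | 1 | 1 | 0
0 | 1 | 0 | 0 | 0
0 | 1 | 0 | 1 | 1
0 | 1 | 1 | 0 | 0
0 | 1 | 1 | 1 | 1
1 | 0 | 0 | 0 | 1
1 | 0 | 0 | 1 | 0
1 | 0 | 1 | 0 | 0
1 | 0 | 1 | 1 | 1
1 | 1 | 0 | 0 | 0
1 | 1 | 0 | 1 | 1
1 | 1 | 1 | 0 | 1
1 | 1 | 1 | 1 | 0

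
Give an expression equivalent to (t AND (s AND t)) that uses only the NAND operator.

((t NAND ((s NAND t) NAND (s NAND t))) NAND (t NAND ((s NAND t) NAND (s NAND t))))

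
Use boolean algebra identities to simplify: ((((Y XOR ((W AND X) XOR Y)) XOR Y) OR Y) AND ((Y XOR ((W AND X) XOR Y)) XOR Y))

By absorption (E AND (E OR v) = E) then XOR self-cancellation ((E XOR v) XOR v = E):
= ((W AND X) XOR Y)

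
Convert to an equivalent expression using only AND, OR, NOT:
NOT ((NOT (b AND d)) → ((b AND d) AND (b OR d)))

(NOT (b AND d)) AND NOT ((b AND d) AND (b OR d))
(Negated implication: NOT(A → B) = A AND NOT B)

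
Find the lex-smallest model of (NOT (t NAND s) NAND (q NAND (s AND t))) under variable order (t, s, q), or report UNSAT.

t=0, s=0, q=0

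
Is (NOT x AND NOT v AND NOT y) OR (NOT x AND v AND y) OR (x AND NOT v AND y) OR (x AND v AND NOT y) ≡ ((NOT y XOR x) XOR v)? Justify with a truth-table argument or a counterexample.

Yes, they are equivalent — the two output columns agree on all 8 assignments:
x | v | y | Expression 1 | Expression 2
---------------------------------------
0 | 0 | 0 | 1 | 1
0 | 0 | 1 | 0 | 0
0 | 1 | 0 | 0 | 0
0 | 1 | 1 | 1 | 1
1 | 0 | 0 | 0 | 0
1 | 0 | 1 | 1 | 1
1 | 1 | 0 | 1 | 1
1 | 1 | 1 | 0 | 0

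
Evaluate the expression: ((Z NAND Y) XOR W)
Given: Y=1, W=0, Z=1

Substituting: ((1 NAND 1) XOR 0)
= 0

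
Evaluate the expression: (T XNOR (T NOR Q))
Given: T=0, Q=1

Substituting: (0 XNOR (0 NOR 1))
= 1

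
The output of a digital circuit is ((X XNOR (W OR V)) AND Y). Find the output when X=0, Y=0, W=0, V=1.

Substituting: ((0 XNOR (0 OR 1)) AND 0)
= 0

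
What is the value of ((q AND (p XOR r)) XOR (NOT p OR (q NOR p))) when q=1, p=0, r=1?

Substituting: ((1 AND (0 XOR 1)) XOR (NOT 0 OR (1 NOR 0)))
= 0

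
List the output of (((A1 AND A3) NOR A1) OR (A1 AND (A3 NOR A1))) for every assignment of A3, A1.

A3 | A1 | Output
----------------
0 | 0 | 1
0 | 1 | 0
1 | 0 | 1
1 | 1 | 0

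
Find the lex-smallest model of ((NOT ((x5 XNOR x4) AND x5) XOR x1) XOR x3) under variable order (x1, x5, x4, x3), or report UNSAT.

x1=0, x5=0, x4=0, x3=0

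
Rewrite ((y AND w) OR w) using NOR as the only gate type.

((((y NOR y) NOR (w NOR w)) NOR w) NOR (((y NOR y) NOR (w NOR w)) NOR w))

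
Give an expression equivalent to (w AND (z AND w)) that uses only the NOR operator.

((w NOR w) NOR (((z NOR z) NOR (w NOR w)) NOR ((z NOR z) NOR (w NOR w))))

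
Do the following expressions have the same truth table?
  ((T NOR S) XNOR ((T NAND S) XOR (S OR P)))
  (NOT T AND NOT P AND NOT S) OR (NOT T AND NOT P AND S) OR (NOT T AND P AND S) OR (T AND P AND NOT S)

Yes, they are equivalent — the two output columns agree on all 8 assignments:
T | P | S | Expression 1 | Expression 2
---------------------------------------
0 | 0 | 0 | 1 | 1
0 | 0 | 1 | 1 | 1
0 | 1 | 0 | 0 | 0
0 | 1 | 1 | 1 | 1
1 | 0 | 0 | 0 | 0
1 | 0 | 1 | 0 | 0
1 | 1 | 0 | 1 | 1
1 | 1 | 1 | 0 | 0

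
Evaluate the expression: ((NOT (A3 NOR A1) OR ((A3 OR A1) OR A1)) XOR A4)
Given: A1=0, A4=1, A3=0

Substituting: ((NOT (0 NOR 0) OR ((0 OR 0) OR 0)) XOR 1)
= 1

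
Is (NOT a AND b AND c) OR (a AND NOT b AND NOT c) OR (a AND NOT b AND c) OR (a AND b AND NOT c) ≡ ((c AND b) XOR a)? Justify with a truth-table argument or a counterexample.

Yes, they are equivalent — the two output columns agree on all 8 assignments:
a | b | c | Expression 1 | Expression 2
---------------------------------------
0 | 0 | 0 | 0 | 0
0 | 0 | 1 | 0 | 0
0 | 1 | 0 | 0 | 0
0 | 1 | 1 | 1 | 1
1 | 0 | 0 | 1 | 1
1 | 0 | 1 | 1 | 1
1 | 1 | 0 | 1 | 1
1 | 1 | 1 | 0 | 0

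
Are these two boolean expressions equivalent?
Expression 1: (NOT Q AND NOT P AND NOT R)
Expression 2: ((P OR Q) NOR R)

Yes, they are equivalent — the two output columns agree on all 8 assignments:
Q | P | R | Expression 1 | Expression 2
---------------------------------------
0 | 0 | 0 | 1 | 1
0 | 0 | 1 | 0 | 0
0 | 1 | 0 | 0 | 0
0 | 1 | 1 | 0 | 0
1 | 0 | 0 | 0 | 0
1 | 0 | 1 | 0 | 0
1 | 1 | 0 | 0 | 0
1 | 1 | 1 | 0 | 0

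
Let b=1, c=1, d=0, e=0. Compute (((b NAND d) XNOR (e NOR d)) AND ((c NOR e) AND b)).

Substituting: (((1 NAND 0) XNOR (0 NOR 0)) AND ((1 NOR 0) AND 1))
= 0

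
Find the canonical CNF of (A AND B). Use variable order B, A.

(B OR A) AND (B OR NOT A) AND (NOT B OR A)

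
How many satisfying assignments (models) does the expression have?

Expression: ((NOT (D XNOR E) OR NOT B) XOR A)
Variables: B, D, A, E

Satisfying assignments: (0,0,0,0), (0,0,0,1), (0,1,0,0), (0,1,0,1), (1,0,0,1), (1,0,1,0), (1,1,0,0), (1,1,1,1)
Count: 8 out of 16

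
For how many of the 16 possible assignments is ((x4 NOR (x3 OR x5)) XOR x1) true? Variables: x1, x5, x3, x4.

Satisfying assignments: (0,0,0,0), (1,0,0,1), (1,0,1,0), (1,0,1,1), (1,1,0,0), (1,1,0,1), (1,1,1,0), (1,1,1,1)
Count: 8 out of 16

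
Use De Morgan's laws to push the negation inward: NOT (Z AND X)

NOT Z OR NOT X
De Morgan's: NOT(AND of terms) = OR of negations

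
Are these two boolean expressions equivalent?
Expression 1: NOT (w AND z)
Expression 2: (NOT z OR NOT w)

Yes, they are equivalent — the two output columns agree on all 4 assignments:
z | w | Expression 1 | Expression 2
-----------------------------------
0 | 0 | 1 | 1
0 | 1 | 1 | 1
1 | 0 | 1 | 1
1 | 1 | 0 | 0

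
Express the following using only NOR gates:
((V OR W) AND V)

((((V NOR W) NOR (V NOR W)) NOR ((V NOR W) NOR (V NOR W))) NOR (V NOR V))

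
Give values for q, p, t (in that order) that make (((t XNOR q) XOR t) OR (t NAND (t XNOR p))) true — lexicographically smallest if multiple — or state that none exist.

q=0, p=0, t=0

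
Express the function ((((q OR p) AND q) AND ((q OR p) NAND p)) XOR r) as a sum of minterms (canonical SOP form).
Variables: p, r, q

Σm(1, 2, 6, 7) = (NOT p AND NOT r AND q) OR (NOT p AND r AND NOT q) OR (p AND r AND NOT q) OR (p AND r AND q)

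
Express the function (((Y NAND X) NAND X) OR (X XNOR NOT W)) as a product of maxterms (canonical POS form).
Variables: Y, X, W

ΠM(3) = (Y OR NOT X OR NOT W)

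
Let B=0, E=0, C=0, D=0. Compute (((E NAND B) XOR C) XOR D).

Substituting: (((0 NAND 0) XOR 0) XOR 0)
= 1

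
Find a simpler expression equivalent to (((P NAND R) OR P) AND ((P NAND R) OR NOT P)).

By distribution ((E OR v) AND (E OR NOT v) = E):
= (P NAND R)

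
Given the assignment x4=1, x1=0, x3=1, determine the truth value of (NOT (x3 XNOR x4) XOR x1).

Substituting: (NOT (1 XNOR 1) XOR 0)
= 0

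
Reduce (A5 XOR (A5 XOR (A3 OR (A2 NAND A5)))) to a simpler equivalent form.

By XOR self-cancellation ((E XOR v) XOR v = E):
= (A3 OR (A2 NAND A5))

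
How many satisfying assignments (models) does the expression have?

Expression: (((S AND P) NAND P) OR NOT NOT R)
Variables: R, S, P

Satisfying assignments: (0,0,0), (0,0,1), (0,1,0), (1,0,0), (1,0,1), (1,1,0), (1,1,1)
Count: 7 out of 8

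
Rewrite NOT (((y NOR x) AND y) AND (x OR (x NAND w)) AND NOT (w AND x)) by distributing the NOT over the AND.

NOT ((y NOR x) AND y) OR NOT (x OR (x NAND w)) OR (w AND x)
De Morgan's: NOT(AND of terms) = OR of negations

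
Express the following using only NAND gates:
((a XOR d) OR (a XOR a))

((((a NAND (a NAND d)) NAND (d NAND (a NAND d))) NAND ((a NAND (a NAND d)) NAND (d NAND (a NAND d)))) NAND (((a NAND (a NAND a)) NAND (a NAND (a NAND a))) NAND ((a NAND (a NAND a)) NAND (a NAND (a NAND a)))))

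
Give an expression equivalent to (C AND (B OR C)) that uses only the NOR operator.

((C NOR C) NOR (((B NOR C) NOR (B NOR C)) NOR ((B NOR C) NOR (B NOR C))))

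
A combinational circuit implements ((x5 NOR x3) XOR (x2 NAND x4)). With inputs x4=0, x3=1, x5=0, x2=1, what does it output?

Substituting: ((0 NOR 1) XOR (1 NAND 0))
= 1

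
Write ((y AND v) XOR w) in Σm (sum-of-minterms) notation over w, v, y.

Σm(3, 4, 5, 6) = (NOT w AND v AND y) OR (w AND NOT v AND NOT y) OR (w AND NOT v AND y) OR (w AND v AND NOT y)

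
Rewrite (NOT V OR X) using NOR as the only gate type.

(((V NOR V) NOR X) NOR ((V NOR V) NOR X))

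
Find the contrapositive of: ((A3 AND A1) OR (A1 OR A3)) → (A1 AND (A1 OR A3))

Contrapositive: NOT (A1 AND (A1 OR A3)) → NOT ((A3 AND A1) OR (A1 OR A3))
Note: A statement and its contrapositive are logically equivalent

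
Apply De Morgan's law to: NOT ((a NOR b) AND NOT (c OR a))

NOT (a NOR b) OR (c OR a)
De Morgan's: NOT(AND of terms) = OR of negations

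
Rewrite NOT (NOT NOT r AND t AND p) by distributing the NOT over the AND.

NOT r OR NOT t OR NOT p
De Morgan's: NOT(AND of terms) = OR of negations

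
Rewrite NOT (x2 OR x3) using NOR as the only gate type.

(((x2 NOR x3) NOR (x2 NOR x3)) NOR ((x2 NOR x3) NOR (x2 NOR x3)))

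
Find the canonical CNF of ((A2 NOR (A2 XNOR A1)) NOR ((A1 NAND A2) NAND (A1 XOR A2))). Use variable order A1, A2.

(A1 OR A2) AND (NOT A1 OR A2) AND (NOT A1 OR NOT A2)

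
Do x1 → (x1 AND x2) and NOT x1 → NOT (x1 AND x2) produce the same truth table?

No, Inverse is not equivalent to original (counterexample: x2=0, x5=0, x1=1)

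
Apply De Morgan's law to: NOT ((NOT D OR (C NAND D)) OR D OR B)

NOT (NOT D OR (C NAND D)) AND NOT D AND NOT B
De Morgan's: NOT(OR of terms) = AND of negations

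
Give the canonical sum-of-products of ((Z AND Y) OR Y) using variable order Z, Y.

Σm(1, 3) = (NOT Z AND Y) OR (Z AND Y)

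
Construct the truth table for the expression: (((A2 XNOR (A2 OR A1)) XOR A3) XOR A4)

A3 | A2 | A4 | A1 | Output
--------------------------
0 | 0 | 0 | 0 | 1
0 | 0 | 0 | 1 | 0
0 | 0 | 1 | 0 | 0
0 | 0 | 1 | 1 | 1
0 | 1 | 0 | 0 | 1
0 | 1 | 0 | 1 | 1
0 | 1 | 1 | 0 | 0
0 | 1 | 1 | 1 | 0
1 | 0 | 0 | 0 | 0
1 | 0 | 0 | 1 | 1
1 | 0 | 1 | 0 | 1
1 | 0 | 1 | 1 | 0
1 | 1 | 0 | 0 | 0
1 | 1 | 0 | 1 | 0
1 | 1 | 1 | 0 | 1
1 | 1 | 1 | 1 | 1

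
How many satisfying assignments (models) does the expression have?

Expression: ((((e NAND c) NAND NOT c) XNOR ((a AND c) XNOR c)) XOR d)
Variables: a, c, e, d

Satisfying assignments: (0,0,0,1), (0,0,1,1), (0,1,0,1), (0,1,1,1), (1,0,0,1), (1,0,1,1), (1,1,0,0), (1,1,1,0)
Count: 8 out of 16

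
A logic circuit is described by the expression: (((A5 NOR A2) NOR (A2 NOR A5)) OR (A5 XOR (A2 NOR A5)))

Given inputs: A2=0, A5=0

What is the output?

Substituting: (((0 NOR 0) NOR (0 NOR 0)) OR (0 XOR (0 NOR 0)))
= 1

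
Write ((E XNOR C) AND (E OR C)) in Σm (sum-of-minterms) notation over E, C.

Σm(3) = (E AND C)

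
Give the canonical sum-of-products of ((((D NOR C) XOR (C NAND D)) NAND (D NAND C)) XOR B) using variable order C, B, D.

Σm(0, 3, 5, 6) = (NOT C AND NOT B AND NOT D) OR (NOT C AND B AND D) OR (C AND NOT B AND D) OR (C AND B AND NOT D)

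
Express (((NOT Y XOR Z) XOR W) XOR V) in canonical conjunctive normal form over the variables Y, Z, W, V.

(Y OR Z OR W OR NOT V) AND (Y OR Z OR NOT W OR V) AND (Y OR NOT Z OR W OR V) AND (Y OR NOT Z OR NOT W OR NOT V) AND (NOT Y OR Z OR W OR V) AND (NOT Y OR Z OR NOT W OR NOT V) AND (NOT Y OR NOT Z OR W OR NOT V) AND (NOT Y OR NOT Z OR NOT W OR V)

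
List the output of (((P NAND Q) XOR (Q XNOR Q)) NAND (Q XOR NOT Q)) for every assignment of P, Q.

P | Q | Output
--------------
0 | 0 | 1
0 | 1 | 1
1 | 0 | 1
1 | 1 | 0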